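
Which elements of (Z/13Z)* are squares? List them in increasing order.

1,3,4,9,10,12

Square k = 1,…,6 (k and 13−k give the same square):
1²=1, 2²=4, 3²=9, 4²≡3, 5²≡12, 6²≡10 (mod 13).
So the quadratic residues mod 13 are {1, 3, 4, 9, 10, 12}.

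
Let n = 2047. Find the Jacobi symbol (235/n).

-1

Reciprocity: 235 ≡ 3 and 2047 ≡ 3 (mod 4), so (235/2047) = −(2047/235).
Reduce top mod 235: now compute (167/235).
Reciprocity: 167 ≡ 3 and 235 ≡ 3 (mod 4), so (167/235) = −(235/167).
Reduce top mod 167: now compute (68/167).
Pull out 2^2: since 167 ≡ 7 (mod 8), (2/167) = +1, so (2/167)^2 = +1.
Reciprocity: 17 ≡ 1 and 167 ≡ 3 (mod 4), so (17/167) = +(167/17).
Reduce top mod 17: now compute (14/17).
Pull out 2: since 17 ≡ 1 (mod 8), (2/17) = +1.
Reciprocity: 7 ≡ 3 and 17 ≡ 1 (mod 4), so (7/17) = +(17/7).
Reduce top mod 7: now compute (3/7).
Reciprocity: 3 ≡ 3 and 7 ≡ 3 (mod 4), so (3/7) = −(7/3).
Reduce top mod 3: now compute (1/3).
Reached (1/3) = 1. Collecting the sign flips along the way, the symbol is -1.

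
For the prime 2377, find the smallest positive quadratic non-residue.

(2/2377) = +1, so 2 is a residue.
(3/2377) = +1, so 3 is a residue.
(4/2377) = +1, so 4 is a residue.
(5/2377) = −1, so 5 is the smallest positive non-residue mod 2377.

5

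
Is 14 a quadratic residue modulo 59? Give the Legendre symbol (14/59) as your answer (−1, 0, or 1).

Pull out 2: since 59 ≡ 3 (mod 8), (2/59) = -1.
Reciprocity: 7 ≡ 3 and 59 ≡ 3 (mod 4), so (7/59) = −(59/7).
Reduce top mod 7: now compute (3/7).
Reciprocity: 3 ≡ 3 and 7 ≡ 3 (mod 4), so (3/7) = −(7/3).
Reduce top mod 3: now compute (1/3).
Reached (1/3) = 1. Collecting the sign flips along the way, the symbol is -1.

-1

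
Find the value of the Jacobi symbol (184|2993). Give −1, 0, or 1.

1

Pull out 2^3: since 2993 ≡ 1 (mod 8), (2/2993) = +1, so (2/2993)^3 = +1.
Reciprocity: 23 ≡ 3 and 2993 ≡ 1 (mod 4), so (23/2993) = +(2993/23).
Reduce top mod 23: now compute (3/23).
Reciprocity: 3 ≡ 3 and 23 ≡ 3 (mod 4), so (3/23) = −(23/3).
Reduce top mod 3: now compute (2/3).
Pull out 2: since 3 ≡ 3 (mod 8), (2/3) = -1.
Reached (1/3) = 1. Collecting the sign flips along the way, the symbol is +1.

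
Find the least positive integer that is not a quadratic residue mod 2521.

11

(2/2521) = +1, so 2 is a residue.
(3/2521) = +1, so 3 is a residue.
(4/2521) = +1, so 4 is a residue.
(5/2521) = +1, so 5 is a residue.
(6/2521) = +1, so 6 is a residue.
(7/2521) = +1, so 7 is a residue.
(8/2521) = +1, so 8 is a residue.
(9/2521) = +1, so 9 is a residue.
(10/2521) = +1, so 10 is a residue.
(11/2521) = −1, so 11 is the smallest positive non-residue mod 2521.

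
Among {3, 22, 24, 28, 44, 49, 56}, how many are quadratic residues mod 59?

4

(3/59) = +1 → QR.
(22/59) = +1 → QR.
(24/59) = -1 → non-residue.
(28/59) = +1 → QR.
(44/59) = -1 → non-residue.
(49/59) = +1 → QR.
(56/59) = -1 → non-residue.
Total quadratic residues among the 7: 4.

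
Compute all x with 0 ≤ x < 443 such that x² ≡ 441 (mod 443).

21, 422

Since 443 ≡ 3 (mod 4), a square root of 441 is 441^((443+1)/4) = 441^111 mod 443.
Repeated squaring: 441^2≡4, 441^4≡16, 441^8≡256, 441^16≡415, 441^32≡341, 441^64≡215 (mod 443).
441^111 = 441^(64+32+8+4+2+1) ≡ 422 (mod 443).
Check: 422² = 178084 ≡ 441 (mod 443). The two roots are 21 and 422.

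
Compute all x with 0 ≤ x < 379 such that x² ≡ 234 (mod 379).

Since 379 ≡ 3 (mod 4), a square root of 234 is 234^((379+1)/4) = 234^95 mod 379.
Repeated squaring: 234^2≡180, 234^4≡185, 234^8≡115, 234^16≡339, 234^32≡84, 234^64≡234 (mod 379).
234^95 = 234^(64+16+8+4+2+1) ≡ 84 (mod 379).
Check: 84² = 7056 ≡ 234 (mod 379). The two roots are 84 and 295.

84, 295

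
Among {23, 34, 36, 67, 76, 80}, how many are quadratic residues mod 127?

3

(23/127) = -1 → non-residue.
(34/127) = +1 → QR.
(36/127) = +1 → QR.
(67/127) = -1 → non-residue.
(76/127) = +1 → QR.
(80/127) = -1 → non-residue.
Total quadratic residues among the 6: 3.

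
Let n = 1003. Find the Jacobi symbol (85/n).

Reciprocity: 85 ≡ 1 and 1003 ≡ 3 (mod 4), so (85/1003) = +(1003/85).
Reduce top mod 85: now compute (68/85).
Pull out 2^2: since 85 ≡ 5 (mod 8), (2/85) = -1, so (2/85)^2 = +1.
Reciprocity: 17 ≡ 1 and 85 ≡ 1 (mod 4), so (17/85) = +(85/17).
Reduce top mod 17: now compute (0/17).
Top reduces to 0: gcd > 1, so the symbol is 0.

0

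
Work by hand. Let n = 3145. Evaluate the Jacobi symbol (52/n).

Pull out 2^2: since 3145 ≡ 1 (mod 8), (2/3145) = +1, so (2/3145)^2 = +1.
Reciprocity: 13 ≡ 1 and 3145 ≡ 1 (mod 4), so (13/3145) = +(3145/13).
Reduce top mod 13: now compute (12/13).
Pull out 2^2: since 13 ≡ 5 (mod 8), (2/13) = -1, so (2/13)^2 = +1.
Reciprocity: 3 ≡ 3 and 13 ≡ 1 (mod 4), so (3/13) = +(13/3).
Reduce top mod 3: now compute (1/3).
Reached (1/3) = 1. Collecting the sign flips along the way, the symbol is +1.

1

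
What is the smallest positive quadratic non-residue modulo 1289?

3

(2/1289) = +1, so 2 is a residue.
(3/1289) = −1, so 3 is the smallest positive non-residue mod 1289.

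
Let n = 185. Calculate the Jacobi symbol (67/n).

Reciprocity: 67 ≡ 3 and 185 ≡ 1 (mod 4), so (67/185) = +(185/67).
Reduce top mod 67: now compute (51/67).
Reciprocity: 51 ≡ 3 and 67 ≡ 3 (mod 4), so (51/67) = −(67/51).
Reduce top mod 51: now compute (16/51).
Pull out 2^4: since 51 ≡ 3 (mod 8), (2/51) = -1, so (2/51)^4 = +1.
Reached (1/51) = 1. Collecting the sign flips along the way, the symbol is -1.

-1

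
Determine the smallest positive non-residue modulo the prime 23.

(2/23) = +1, so 2 is a residue.
(3/23) = +1, so 3 is a residue.
(4/23) = +1, so 4 is a residue.
(5/23) = −1, so 5 is the smallest positive non-residue mod 23.

5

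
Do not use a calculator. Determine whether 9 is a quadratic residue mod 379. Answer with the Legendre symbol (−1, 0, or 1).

Reciprocity: 9 ≡ 1 and 379 ≡ 3 (mod 4), so (9/379) = +(379/9).
Reduce top mod 9: now compute (1/9).
Reached (1/9) = 1. Collecting the sign flips along the way, the symbol is +1.

1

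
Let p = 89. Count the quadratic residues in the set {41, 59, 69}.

1

(41/89) = -1 → non-residue.
(59/89) = -1 → non-residue.
(69/89) = +1 → QR.
Total quadratic residues among the 3: 1.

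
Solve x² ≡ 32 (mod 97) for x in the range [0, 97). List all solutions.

41, 56

97 ≡ 1 (mod 4), so we find a root by search.
Trying successive values, 41² = 1681 ≡ 32 (mod 97). The other root is 97 − 41 = 56.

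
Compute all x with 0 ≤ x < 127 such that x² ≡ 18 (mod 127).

48, 79

Since 127 ≡ 3 (mod 4), a square root of 18 is 18^((127+1)/4) = 18^32 mod 127.
Repeated squaring: 18^2≡70, 18^4≡74, 18^8≡15, 18^16≡98, 18^32≡79 (mod 127).
18^32 = 18^(32) ≡ 79 (mod 127).
Check: 79² = 6241 ≡ 18 (mod 127). The two roots are 48 and 79.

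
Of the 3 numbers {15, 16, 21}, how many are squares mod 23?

(15/23) = -1 → non-residue.
(16/23) = +1 → QR.
(21/23) = -1 → non-residue.
Total quadratic residues among the 3: 1.

1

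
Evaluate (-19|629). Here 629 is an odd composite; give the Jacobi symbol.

First reduce: -19 ≡ 610 (mod 629).
Pull out 2: since 629 ≡ 5 (mod 8), (2/629) = -1.
Reciprocity: 305 ≡ 1 and 629 ≡ 1 (mod 4), so (305/629) = +(629/305).
Reduce top mod 305: now compute (19/305).
Reciprocity: 19 ≡ 3 and 305 ≡ 1 (mod 4), so (19/305) = +(305/19).
Reduce top mod 19: now compute (1/19).
Reached (1/19) = 1. Collecting the sign flips along the way, the symbol is -1.

-1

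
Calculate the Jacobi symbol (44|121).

0

Pull out 2^2: since 121 ≡ 1 (mod 8), (2/121) = +1, so (2/121)^2 = +1.
Reciprocity: 11 ≡ 3 and 121 ≡ 1 (mod 4), so (11/121) = +(121/11).
Reduce top mod 11: now compute (0/11).
Top reduces to 0: gcd > 1, so the symbol is 0.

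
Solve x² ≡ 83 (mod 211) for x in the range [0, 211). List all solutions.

100, 111

Since 211 ≡ 3 (mod 4), a square root of 83 is 83^((211+1)/4) = 83^53 mod 211.
Repeated squaring: 83^2≡137, 83^4≡201, 83^8≡100, 83^16≡83, 83^32≡137 (mod 211).
83^53 = 83^(32+16+4+1) ≡ 100 (mod 211).
Check: 100² = 10000 ≡ 83 (mod 211). The two roots are 100 and 111.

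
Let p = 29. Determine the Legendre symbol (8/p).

-1

Pull out 2^3: since 29 ≡ 5 (mod 8), (2/29) = -1, so (2/29)^3 = -1.
Reached (1/29) = 1. Collecting the sign flips along the way, the symbol is -1.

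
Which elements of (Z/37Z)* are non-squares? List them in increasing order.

2,5,6,8,13,14,15,17,18,19,20,22,23,24,29,31,32,35

Square k = 1,…,18 (k and 37−k give the same square):
1²=1, 2²=4, 3²=9, 4²=16, 5²=25, 6²=36, 7²≡12, 8²≡27, 9²≡7, 10²≡26, 11²≡10, 12²≡33, 13²≡21, 14²≡11, 15²≡3, 16²≡34, 17²≡30, 18²≡28 (mod 37).
The residues are {1, 3, 4, 7, 9, 10, 11, 12, 16, 21, 25, 26, 27, 28, 30, 33, 34, 36}; the non-residues are the remaining 18 nonzero classes.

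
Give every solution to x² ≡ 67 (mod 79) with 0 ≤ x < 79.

Since 79 ≡ 3 (mod 4), a square root of 67 is 67^((79+1)/4) = 67^20 mod 79.
Repeated squaring: 67^2≡65, 67^4≡38, 67^8≡22, 67^16≡10 (mod 79).
67^20 = 67^(16+4) ≡ 64 (mod 79).
Check: 64² = 4096 ≡ 67 (mod 79). The two roots are 15 and 64.

15, 64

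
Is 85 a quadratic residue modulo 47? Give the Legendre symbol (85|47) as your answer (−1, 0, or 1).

First reduce: 85 ≡ 38 (mod 47).
Pull out 2: since 47 ≡ 7 (mod 8), (2/47) = +1.
Reciprocity: 19 ≡ 3 and 47 ≡ 3 (mod 4), so (19/47) = −(47/19).
Reduce top mod 19: now compute (9/19).
Reciprocity: 9 ≡ 1 and 19 ≡ 3 (mod 4), so (9/19) = +(19/9).
Reduce top mod 9: now compute (1/9).
Reached (1/9) = 1. Collecting the sign flips along the way, the symbol is -1.

-1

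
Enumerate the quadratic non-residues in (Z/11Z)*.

2, 6, 7, 8, 10

Square k = 1,…,5 (k and 11−k give the same square):
1²=1, 2²=4, 3²=9, 4²≡5, 5²≡3 (mod 11).
The residues are {1, 3, 4, 5, 9}; the non-residues are the remaining 5 nonzero classes.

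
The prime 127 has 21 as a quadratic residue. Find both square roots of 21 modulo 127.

23, 104

Since 127 ≡ 3 (mod 4), a square root of 21 is 21^((127+1)/4) = 21^32 mod 127.
Repeated squaring: 21^2≡60, 21^4≡44, 21^8≡31, 21^16≡72, 21^32≡104 (mod 127).
21^32 = 21^(32) ≡ 104 (mod 127).
Check: 104² = 10816 ≡ 21 (mod 127). The two roots are 23 and 104.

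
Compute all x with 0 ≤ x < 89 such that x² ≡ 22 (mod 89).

89 ≡ 1 (mod 4), so we find a root by search.
Trying successive values, 17² = 289 ≡ 22 (mod 89). The other root is 89 − 17 = 72.

17, 72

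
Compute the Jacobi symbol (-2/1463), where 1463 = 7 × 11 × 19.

First reduce: -2 ≡ 1461 (mod 1463).
Reciprocity: 1461 ≡ 1 and 1463 ≡ 3 (mod 4), so (1461/1463) = +(1463/1461).
Reduce top mod 1461: now compute (2/1461).
Pull out 2: since 1461 ≡ 5 (mod 8), (2/1461) = -1.
Reached (1/1461) = 1. Collecting the sign flips along the way, the symbol is -1.

-1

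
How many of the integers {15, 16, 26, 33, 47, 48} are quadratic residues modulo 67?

5

(15/67) = +1 → QR.
(16/67) = +1 → QR.
(26/67) = +1 → QR.
(33/67) = +1 → QR.
(47/67) = +1 → QR.
(48/67) = -1 → non-residue.
Total quadratic residues among the 6: 5.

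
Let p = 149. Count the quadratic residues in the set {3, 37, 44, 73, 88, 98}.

(3/149) = -1 → non-residue.
(37/149) = +1 → QR.
(44/149) = -1 → non-residue.
(73/149) = +1 → QR.
(88/149) = +1 → QR.
(98/149) = -1 → non-residue.
Total quadratic residues among the 6: 3.

3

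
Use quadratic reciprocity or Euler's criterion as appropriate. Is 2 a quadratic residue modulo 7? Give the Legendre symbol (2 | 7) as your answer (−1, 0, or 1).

1

Pull out 2: since 7 ≡ 7 (mod 8), (2/7) = +1.
Reached (1/7) = 1. Collecting the sign flips along the way, the symbol is +1.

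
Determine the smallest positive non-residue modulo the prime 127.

(2/127) = +1, so 2 is a residue.
(3/127) = −1, so 3 is the smallest positive non-residue mod 127.

3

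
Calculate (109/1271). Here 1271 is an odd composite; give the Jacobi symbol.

Reciprocity: 109 ≡ 1 and 1271 ≡ 3 (mod 4), so (109/1271) = +(1271/109).
Reduce top mod 109: now compute (72/109).
Pull out 2^3: since 109 ≡ 5 (mod 8), (2/109) = -1, so (2/109)^3 = -1.
Reciprocity: 9 ≡ 1 and 109 ≡ 1 (mod 4), so (9/109) = +(109/9).
Reduce top mod 9: now compute (1/9).
Reached (1/9) = 1. Collecting the sign flips along the way, the symbol is -1.

-1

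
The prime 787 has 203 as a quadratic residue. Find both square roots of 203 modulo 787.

391, 396

Since 787 ≡ 3 (mod 4), a square root of 203 is 203^((787+1)/4) = 203^197 mod 787.
Repeated squaring: 203^2≡285, 203^4≡164, 203^8≡138, 203^16≡156, 203^32≡726, 203^64≡573, 203^128≡150 (mod 787).
203^197 = 203^(128+64+4+1) ≡ 396 (mod 787).
Check: 396² = 156816 ≡ 203 (mod 787). The two roots are 391 and 396.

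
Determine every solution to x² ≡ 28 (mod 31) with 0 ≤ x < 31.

Since 31 ≡ 3 (mod 4), a square root of 28 is 28^((31+1)/4) = 28^8 mod 31.
Repeated squaring: 28^2≡9, 28^4≡19, 28^8≡20 (mod 31).
28^8 = 28^(8) ≡ 20 (mod 31).
Check: 20² = 400 ≡ 28 (mod 31). The two roots are 11 and 20.

11, 20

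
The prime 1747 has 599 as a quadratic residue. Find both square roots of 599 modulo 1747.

Since 1747 ≡ 3 (mod 4), a square root of 599 is 599^((1747+1)/4) = 599^437 mod 1747.
Repeated squaring: 599^2≡666, 599^4≡1565, 599^8≡1678, 599^16≡1267, 599^32≡1543, 599^64≡1435, 599^128≡1259, 599^256≡552 (mod 1747).
599^437 = 599^(256+128+32+16+4+1) ≡ 234 (mod 1747).
Check: 234² = 54756 ≡ 599 (mod 1747). The two roots are 234 and 1513.

234, 1513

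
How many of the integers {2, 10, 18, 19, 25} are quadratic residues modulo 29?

1

(2/29) = -1 → non-residue.
(10/29) = -1 → non-residue.
(18/29) = -1 → non-residue.
(19/29) = -1 → non-residue.
(25/29) = +1 → QR.
Total quadratic residues among the 5: 1.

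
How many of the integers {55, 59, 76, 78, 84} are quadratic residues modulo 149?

(55/149) = -1 → non-residue.
(59/149) = -1 → non-residue.
(76/149) = +1 → QR.
(78/149) = -1 → non-residue.
(84/149) = -1 → non-residue.
Total quadratic residues among the 5: 1.

1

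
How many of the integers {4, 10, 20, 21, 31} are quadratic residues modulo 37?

3

(4/37) = +1 → QR.
(10/37) = +1 → QR.
(20/37) = -1 → non-residue.
(21/37) = +1 → QR.
(31/37) = -1 → non-residue.
Total quadratic residues among the 5: 3.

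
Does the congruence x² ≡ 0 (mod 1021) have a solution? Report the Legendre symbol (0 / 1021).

0

Top reduces to 0: gcd > 1, so the symbol is 0.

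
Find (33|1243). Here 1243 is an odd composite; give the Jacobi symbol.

Reciprocity: 33 ≡ 1 and 1243 ≡ 3 (mod 4), so (33/1243) = +(1243/33).
Reduce top mod 33: now compute (22/33).
Pull out 2: since 33 ≡ 1 (mod 8), (2/33) = +1.
Reciprocity: 11 ≡ 3 and 33 ≡ 1 (mod 4), so (11/33) = +(33/11).
Reduce top mod 11: now compute (0/11).
Top reduces to 0: gcd > 1, so the symbol is 0.

0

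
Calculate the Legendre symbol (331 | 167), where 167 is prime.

-1

First reduce: 331 ≡ 164 (mod 167).
Pull out 2^2: since 167 ≡ 7 (mod 8), (2/167) = +1, so (2/167)^2 = +1.
Reciprocity: 41 ≡ 1 and 167 ≡ 3 (mod 4), so (41/167) = +(167/41).
Reduce top mod 41: now compute (3/41).
Reciprocity: 3 ≡ 3 and 41 ≡ 1 (mod 4), so (3/41) = +(41/3).
Reduce top mod 3: now compute (2/3).
Pull out 2: since 3 ≡ 3 (mod 8), (2/3) = -1.
Reached (1/3) = 1. Collecting the sign flips along the way, the symbol is -1.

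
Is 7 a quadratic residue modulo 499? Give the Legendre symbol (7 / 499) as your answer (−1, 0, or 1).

-1

Euler's criterion: (7/499) ≡ 7^249 (mod 499).
7^2 ≡ 49 (mod 499)
7^4 ≡ 405 (mod 499)
7^8 ≡ 353 (mod 499)
7^16 ≡ 358 (mod 499)
7^32 ≡ 420 (mod 499)
7^64 ≡ 253 (mod 499)
7^128 ≡ 137 (mod 499)
7^249 = 7^(128+64+32+16+8+1) ≡ 498 (mod 499).
Result is 498 ≡ −1, so (7/499) = −1.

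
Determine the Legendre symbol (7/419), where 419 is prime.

1

Reciprocity: 7 ≡ 3 and 419 ≡ 3 (mod 4), so (7/419) = −(419/7).
Reduce top mod 7: now compute (6/7).
Pull out 2: since 7 ≡ 7 (mod 8), (2/7) = +1.
Reciprocity: 3 ≡ 3 and 7 ≡ 3 (mod 4), so (3/7) = −(7/3).
Reduce top mod 3: now compute (1/3).
Reached (1/3) = 1. Collecting the sign flips along the way, the symbol is +1.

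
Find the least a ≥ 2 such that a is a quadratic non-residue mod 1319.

13

(2/1319) = +1, so 2 is a residue.
(3/1319) = +1, so 3 is a residue.
(4/1319) = +1, so 4 is a residue.
(5/1319) = +1, so 5 is a residue.
(6/1319) = +1, so 6 is a residue.
(7/1319) = +1, so 7 is a residue.
(8/1319) = +1, so 8 is a residue.
(9/1319) = +1, so 9 is a residue.
(10/1319) = +1, so 10 is a residue.
(11/1319) = +1, so 11 is a residue.
(12/1319) = +1, so 12 is a residue.
(13/1319) = −1, so 13 is the smallest positive non-residue mod 1319.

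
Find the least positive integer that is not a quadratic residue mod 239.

(2/239) = +1, so 2 is a residue.
(3/239) = +1, so 3 is a residue.
(4/239) = +1, so 4 is a residue.
(5/239) = +1, so 5 is a residue.
(6/239) = +1, so 6 is a residue.
(7/239) = −1, so 7 is the smallest positive non-residue mod 239.

7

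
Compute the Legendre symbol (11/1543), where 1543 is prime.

-1

Reciprocity: 11 ≡ 3 and 1543 ≡ 3 (mod 4), so (11/1543) = −(1543/11).
Reduce top mod 11: now compute (3/11).
Reciprocity: 3 ≡ 3 and 11 ≡ 3 (mod 4), so (3/11) = −(11/3).
Reduce top mod 3: now compute (2/3).
Pull out 2: since 3 ≡ 3 (mod 8), (2/3) = -1.
Reached (1/3) = 1. Collecting the sign flips along the way, the symbol is -1.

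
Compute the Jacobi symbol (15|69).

0

Reciprocity: 15 ≡ 3 and 69 ≡ 1 (mod 4), so (15/69) = +(69/15).
Reduce top mod 15: now compute (9/15).
Reciprocity: 9 ≡ 1 and 15 ≡ 3 (mod 4), so (9/15) = +(15/9).
Reduce top mod 9: now compute (6/9).
Pull out 2: since 9 ≡ 1 (mod 8), (2/9) = +1.
Reciprocity: 3 ≡ 3 and 9 ≡ 1 (mod 4), so (3/9) = +(9/3).
Reduce top mod 3: now compute (0/3).
Top reduces to 0: gcd > 1, so the symbol is 0.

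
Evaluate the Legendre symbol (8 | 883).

Euler's criterion: (8/883) ≡ 8^441 (mod 883).
8^2 ≡ 64 (mod 883)
8^4 ≡ 564 (mod 883)
8^8 ≡ 216 (mod 883)
8^16 ≡ 740 (mod 883)
8^32 ≡ 140 (mod 883)
8^64 ≡ 174 (mod 883)
8^128 ≡ 254 (mod 883)
8^256 ≡ 57 (mod 883)
8^441 = 8^(256+128+32+16+8+1) ≡ 882 (mod 883).
Result is 882 ≡ −1, so (8/883) = −1.

-1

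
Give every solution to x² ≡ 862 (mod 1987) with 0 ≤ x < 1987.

Since 1987 ≡ 3 (mod 4), a square root of 862 is 862^((1987+1)/4) = 862^497 mod 1987.
Repeated squaring: 862^2≡1893, 862^4≡888, 862^8≡1692, 862^16≡1584, 862^32≡1462, 862^64≡1419, 862^128≡730, 862^256≡384 (mod 1987).
862^497 = 862^(256+128+64+32+16+1) ≡ 945 (mod 1987).
Check: 945² = 893025 ≡ 862 (mod 1987). The two roots are 945 and 1042.

945, 1042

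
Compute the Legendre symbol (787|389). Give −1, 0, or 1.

First reduce: 787 ≡ 9 (mod 389).
Reciprocity: 9 ≡ 1 and 389 ≡ 1 (mod 4), so (9/389) = +(389/9).
Reduce top mod 9: now compute (2/9).
Pull out 2: since 9 ≡ 1 (mod 8), (2/9) = +1.
Reached (1/9) = 1. Collecting the sign flips along the way, the symbol is +1.

1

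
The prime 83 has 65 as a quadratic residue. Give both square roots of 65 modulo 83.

27, 56

Since 83 ≡ 3 (mod 4), a square root of 65 is 65^((83+1)/4) = 65^21 mod 83.
Repeated squaring: 65^2≡75, 65^4≡64, 65^8≡29, 65^16≡11 (mod 83).
65^21 = 65^(16+4+1) ≡ 27 (mod 83).
Check: 27² = 729 ≡ 65 (mod 83). The two roots are 27 and 56.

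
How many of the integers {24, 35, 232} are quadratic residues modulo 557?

1

(24/557) = +1 → QR.
(35/557) = -1 → non-residue.
(232/557) = -1 → non-residue.
Total quadratic residues among the 3: 1.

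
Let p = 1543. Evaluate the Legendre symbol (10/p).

-1

Pull out 2: since 1543 ≡ 7 (mod 8), (2/1543) = +1.
Reciprocity: 5 ≡ 1 and 1543 ≡ 3 (mod 4), so (5/1543) = +(1543/5).
Reduce top mod 5: now compute (3/5).
Reciprocity: 3 ≡ 3 and 5 ≡ 1 (mod 4), so (3/5) = +(5/3).
Reduce top mod 3: now compute (2/3).
Pull out 2: since 3 ≡ 3 (mod 8), (2/3) = -1.
Reached (1/3) = 1. Collecting the sign flips along the way, the symbol is -1.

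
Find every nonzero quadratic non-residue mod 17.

3 5 6 7 10 11 12 14

Square k = 1,…,8 (k and 17−k give the same square):
1²=1, 2²=4, 3²=9, 4²=16, 5²≡8, 6²≡2, 7²≡15, 8²≡13 (mod 17).
The residues are {1, 2, 4, 8, 9, 13, 15, 16}; the non-residues are the remaining 8 nonzero classes.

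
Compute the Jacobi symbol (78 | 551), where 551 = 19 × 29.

Pull out 2: since 551 ≡ 7 (mod 8), (2/551) = +1.
Reciprocity: 39 ≡ 3 and 551 ≡ 3 (mod 4), so (39/551) = −(551/39).
Reduce top mod 39: now compute (5/39).
Reciprocity: 5 ≡ 1 and 39 ≡ 3 (mod 4), so (5/39) = +(39/5).
Reduce top mod 5: now compute (4/5).
Pull out 2^2: since 5 ≡ 5 (mod 8), (2/5) = -1, so (2/5)^2 = +1.
Reached (1/5) = 1. Collecting the sign flips along the way, the symbol is -1.

-1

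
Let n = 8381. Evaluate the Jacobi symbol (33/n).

1

Reciprocity: 33 ≡ 1 and 8381 ≡ 1 (mod 4), so (33/8381) = +(8381/33).
Reduce top mod 33: now compute (32/33).
Pull out 2^5: since 33 ≡ 1 (mod 8), (2/33) = +1, so (2/33)^5 = +1.
Reached (1/33) = 1. Collecting the sign flips along the way, the symbol is +1.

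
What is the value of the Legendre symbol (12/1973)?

-1

Pull out 2^2: since 1973 ≡ 5 (mod 8), (2/1973) = -1, so (2/1973)^2 = +1.
Reciprocity: 3 ≡ 3 and 1973 ≡ 1 (mod 4), so (3/1973) = +(1973/3).
Reduce top mod 3: now compute (2/3).
Pull out 2: since 3 ≡ 3 (mod 8), (2/3) = -1.
Reached (1/3) = 1. Collecting the sign flips along the way, the symbol is -1.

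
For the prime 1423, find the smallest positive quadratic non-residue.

(2/1423) = +1, so 2 is a residue.
(3/1423) = −1, so 3 is the smallest positive non-residue mod 1423.

3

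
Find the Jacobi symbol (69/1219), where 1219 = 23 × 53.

0

Reciprocity: 69 ≡ 1 and 1219 ≡ 3 (mod 4), so (69/1219) = +(1219/69).
Reduce top mod 69: now compute (46/69).
Pull out 2: since 69 ≡ 5 (mod 8), (2/69) = -1.
Reciprocity: 23 ≡ 3 and 69 ≡ 1 (mod 4), so (23/69) = +(69/23).
Reduce top mod 23: now compute (0/23).
Top reduces to 0: gcd > 1, so the symbol is 0.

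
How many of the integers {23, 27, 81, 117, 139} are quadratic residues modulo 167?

2

(23/167) = -1 → non-residue.
(27/167) = +1 → QR.
(81/167) = +1 → QR.
(117/167) = -1 → non-residue.
(139/167) = -1 → non-residue.
Total quadratic residues among the 5: 2.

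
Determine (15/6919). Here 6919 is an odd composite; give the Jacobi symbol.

-1

Reciprocity: 15 ≡ 3 and 6919 ≡ 3 (mod 4), so (15/6919) = −(6919/15).
Reduce top mod 15: now compute (4/15).
Pull out 2^2: since 15 ≡ 7 (mod 8), (2/15) = +1, so (2/15)^2 = +1.
Reached (1/15) = 1. Collecting the sign flips along the way, the symbol is -1.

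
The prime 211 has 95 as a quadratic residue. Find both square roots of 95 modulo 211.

99, 112

Since 211 ≡ 3 (mod 4), a square root of 95 is 95^((211+1)/4) = 95^53 mod 211.
Repeated squaring: 95^2≡163, 95^4≡194, 95^8≡78, 95^16≡176, 95^32≡170 (mod 211).
95^53 = 95^(32+16+4+1) ≡ 99 (mod 211).
Check: 99² = 9801 ≡ 95 (mod 211). The two roots are 99 and 112.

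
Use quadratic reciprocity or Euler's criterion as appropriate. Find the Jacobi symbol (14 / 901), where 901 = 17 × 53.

1

Pull out 2: since 901 ≡ 5 (mod 8), (2/901) = -1.
Reciprocity: 7 ≡ 3 and 901 ≡ 1 (mod 4), so (7/901) = +(901/7).
Reduce top mod 7: now compute (5/7).
Reciprocity: 5 ≡ 1 and 7 ≡ 3 (mod 4), so (5/7) = +(7/5).
Reduce top mod 5: now compute (2/5).
Pull out 2: since 5 ≡ 5 (mod 8), (2/5) = -1.
Reached (1/5) = 1. Collecting the sign flips along the way, the symbol is +1.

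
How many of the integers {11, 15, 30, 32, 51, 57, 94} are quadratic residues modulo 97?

(11/97) = +1 → QR.
(15/97) = -1 → non-residue.
(30/97) = -1 → non-residue.
(32/97) = +1 → QR.
(51/97) = -1 → non-residue.
(57/97) = -1 → non-residue.
(94/97) = +1 → QR.
Total quadratic residues among the 7: 3.

3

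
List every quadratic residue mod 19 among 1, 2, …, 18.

Square k = 1,…,9 (k and 19−k give the same square):
1²=1, 2²=4, 3²=9, 4²=16, 5²≡6, 6²≡17, 7²≡11, 8²≡7, 9²≡5 (mod 19).
So the quadratic residues mod 19 are {1, 4, 5, 6, 7, 9, 11, 16, 17}.

1, 4, 5, 6, 7, 9, 11, 16, 17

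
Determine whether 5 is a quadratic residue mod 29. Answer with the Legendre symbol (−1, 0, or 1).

Reciprocity: 5 ≡ 1 and 29 ≡ 1 (mod 4), so (5/29) = +(29/5).
Reduce top mod 5: now compute (4/5).
Pull out 2^2: since 5 ≡ 5 (mod 8), (2/5) = -1, so (2/5)^2 = +1.
Reached (1/5) = 1. Collecting the sign flips along the way, the symbol is +1.

1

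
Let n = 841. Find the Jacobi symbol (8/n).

Pull out 2^3: since 841 ≡ 1 (mod 8), (2/841) = +1, so (2/841)^3 = +1.
Reached (1/841) = 1. Collecting the sign flips along the way, the symbol is +1.

1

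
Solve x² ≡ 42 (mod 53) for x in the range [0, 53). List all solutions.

53 ≡ 1 (mod 4), so we find a root by search.
Trying successive values, 25² = 625 ≡ 42 (mod 53). The other root is 53 − 25 = 28.

25, 28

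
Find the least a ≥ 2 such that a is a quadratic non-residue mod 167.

(2/167) = +1, so 2 is a residue.
(3/167) = +1, so 3 is a residue.
(4/167) = +1, so 4 is a residue.
(5/167) = −1, so 5 is the smallest positive non-residue mod 167.

5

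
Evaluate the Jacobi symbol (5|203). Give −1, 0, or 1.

Reciprocity: 5 ≡ 1 and 203 ≡ 3 (mod 4), so (5/203) = +(203/5).
Reduce top mod 5: now compute (3/5).
Reciprocity: 3 ≡ 3 and 5 ≡ 1 (mod 4), so (3/5) = +(5/3).
Reduce top mod 3: now compute (2/3).
Pull out 2: since 3 ≡ 3 (mod 8), (2/3) = -1.
Reached (1/3) = 1. Collecting the sign flips along the way, the symbol is -1.

-1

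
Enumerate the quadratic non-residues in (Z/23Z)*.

Square k = 1,…,11 (k and 23−k give the same square):
1²=1, 2²=4, 3²=9, 4²=16, 5²≡2, 6²≡13, 7²≡3, 8²≡18, 9²≡12, 10²≡8, 11²≡6 (mod 23).
The residues are {1, 2, 3, 4, 6, 8, 9, 12, 13, 16, 18}; the non-residues are the remaining 11 nonzero classes.

5, 7, 10, 11, 14, 15, 17, 19, 20, 21, 22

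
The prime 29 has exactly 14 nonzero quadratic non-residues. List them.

2, 3, 8, 10, 11, 12, 14, 15, 17, 18, 19, 21, 26, 27

Square k = 1,…,14 (k and 29−k give the same square):
1²=1, 2²=4, 3²=9, 4²=16, 5²=25, 6²≡7, 7²≡20, 8²≡6, 9²≡23, 10²≡13, 11²≡5, 12²≡28, 13²≡24, 14²≡22 (mod 29).
The residues are {1, 4, 5, 6, 7, 9, 13, 16, 20, 22, 23, 24, 25, 28}; the non-residues are the remaining 14 nonzero classes.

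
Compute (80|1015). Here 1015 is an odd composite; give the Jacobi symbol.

Pull out 2^4: since 1015 ≡ 7 (mod 8), (2/1015) = +1, so (2/1015)^4 = +1.
Reciprocity: 5 ≡ 1 and 1015 ≡ 3 (mod 4), so (5/1015) = +(1015/5).
Reduce top mod 5: now compute (0/5).
Top reduces to 0: gcd > 1, so the symbol is 0.

0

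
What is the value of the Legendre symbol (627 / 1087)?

-1

Euler's criterion: (627/1087) ≡ 627^543 (mod 1087).
627^2 ≡ 722 (mod 1087)
627^4 ≡ 611 (mod 1087)
627^8 ≡ 480 (mod 1087)
627^16 ≡ 1043 (mod 1087)
627^32 ≡ 849 (mod 1087)
627^64 ≡ 120 (mod 1087)
627^128 ≡ 269 (mod 1087)
627^256 ≡ 619 (mod 1087)
627^512 ≡ 537 (mod 1087)
627^543 = 627^(512+16+8+4+2+1) ≡ 1086 (mod 1087).
Result is 1086 ≡ −1, so (627/1087) = −1.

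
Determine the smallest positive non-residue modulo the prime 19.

2

(2/19) = −1, so 2 is the smallest positive non-residue mod 19.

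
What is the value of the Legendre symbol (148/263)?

Euler's criterion: (148/263) ≡ 148^131 (mod 263).
148^2 ≡ 75 (mod 263)
148^4 ≡ 102 (mod 263)
148^8 ≡ 147 (mod 263)
148^16 ≡ 43 (mod 263)
148^32 ≡ 8 (mod 263)
148^64 ≡ 64 (mod 263)
148^128 ≡ 151 (mod 263)
148^131 = 148^(128+2+1) ≡ 1 (mod 263).
Result is 1, so (148/263) = 1.

1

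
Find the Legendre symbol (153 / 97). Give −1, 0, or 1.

Euler's criterion: (153/97) ≡ 56^48 (mod 97).
56^2 ≡ 32 (mod 97)
56^4 ≡ 54 (mod 97)
56^8 ≡ 6 (mod 97)
56^16 ≡ 36 (mod 97)
56^32 ≡ 35 (mod 97)
56^48 = 56^(32+16) ≡ 96 (mod 97).
Result is 96 ≡ −1, so (153/97) = −1.

-1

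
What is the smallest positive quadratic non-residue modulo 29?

2

(2/29) = −1, so 2 is the smallest positive non-residue mod 29.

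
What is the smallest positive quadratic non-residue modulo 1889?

(2/1889) = +1, so 2 is a residue.
(3/1889) = −1, so 3 is the smallest positive non-residue mod 1889.

3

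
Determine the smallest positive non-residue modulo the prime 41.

3

(2/41) = +1, so 2 is a residue.
(3/41) = −1, so 3 is the smallest positive non-residue mod 41.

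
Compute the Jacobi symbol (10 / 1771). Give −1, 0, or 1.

Pull out 2: since 1771 ≡ 3 (mod 8), (2/1771) = -1.
Reciprocity: 5 ≡ 1 and 1771 ≡ 3 (mod 4), so (5/1771) = +(1771/5).
Reduce top mod 5: now compute (1/5).
Reached (1/5) = 1. Collecting the sign flips along the way, the symbol is -1.

-1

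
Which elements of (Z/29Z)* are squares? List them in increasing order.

1, 4, 5, 6, 7, 9, 13, 16, 20, 22, 23, 24, 25, 28

Square k = 1,…,14 (k and 29−k give the same square):
1²=1, 2²=4, 3²=9, 4²=16, 5²=25, 6²≡7, 7²≡20, 8²≡6, 9²≡23, 10²≡13, 11²≡5, 12²≡28, 13²≡24, 14²≡22 (mod 29).
So the quadratic residues mod 29 are {1, 4, 5, 6, 7, 9, 13, 16, 20, 22, 23, 24, 25, 28}.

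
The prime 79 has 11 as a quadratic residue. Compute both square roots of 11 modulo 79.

Since 79 ≡ 3 (mod 4), a square root of 11 is 11^((79+1)/4) = 11^20 mod 79.
Repeated squaring: 11^2≡42, 11^4≡26, 11^8≡44, 11^16≡40 (mod 79).
11^20 = 11^(16+4) ≡ 13 (mod 79).
Check: 13² = 169 ≡ 11 (mod 79). The two roots are 13 and 66.

13, 66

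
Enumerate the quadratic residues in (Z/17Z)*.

1 2 4 8 9 13 15 16

Square k = 1,…,8 (k and 17−k give the same square):
1²=1, 2²=4, 3²=9, 4²=16, 5²≡8, 6²≡2, 7²≡15, 8²≡13 (mod 17).
So the quadratic residues mod 17 are {1, 2, 4, 8, 9, 13, 15, 16}.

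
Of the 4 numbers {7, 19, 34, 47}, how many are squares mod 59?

2

(7/59) = +1 → QR.
(19/59) = +1 → QR.
(34/59) = -1 → non-residue.
(47/59) = -1 → non-residue.
Total quadratic residues among the 4: 2.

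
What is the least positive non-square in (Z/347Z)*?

2

(2/347) = −1, so 2 is the smallest positive non-residue mod 347.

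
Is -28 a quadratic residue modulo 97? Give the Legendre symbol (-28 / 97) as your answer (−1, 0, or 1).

First reduce: -28 ≡ 69 (mod 97).
Reciprocity: 69 ≡ 1 and 97 ≡ 1 (mod 4), so (69/97) = +(97/69).
Reduce top mod 69: now compute (28/69).
Pull out 2^2: since 69 ≡ 5 (mod 8), (2/69) = -1, so (2/69)^2 = +1.
Reciprocity: 7 ≡ 3 and 69 ≡ 1 (mod 4), so (7/69) = +(69/7).
Reduce top mod 7: now compute (6/7).
Pull out 2: since 7 ≡ 7 (mod 8), (2/7) = +1.
Reciprocity: 3 ≡ 3 and 7 ≡ 3 (mod 4), so (3/7) = −(7/3).
Reduce top mod 3: now compute (1/3).
Reached (1/3) = 1. Collecting the sign flips along the way, the symbol is -1.

-1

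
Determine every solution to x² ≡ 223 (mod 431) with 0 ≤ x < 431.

53, 378

Since 431 ≡ 3 (mod 4), a square root of 223 is 223^((431+1)/4) = 223^108 mod 431.
Repeated squaring: 223^2≡164, 223^4≡174, 223^8≡106, 223^16≡30, 223^32≡38, 223^64≡151 (mod 431).
223^108 = 223^(64+32+8+4) ≡ 53 (mod 431).
Check: 53² = 2809 ≡ 223 (mod 431). The two roots are 53 and 378.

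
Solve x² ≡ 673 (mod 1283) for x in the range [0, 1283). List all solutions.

497, 786

Since 1283 ≡ 3 (mod 4), a square root of 673 is 673^((1283+1)/4) = 673^321 mod 1283.
Repeated squaring: 673^2≡30, 673^4≡900, 673^8≡427, 673^16≡143, 673^32≡1204, 673^64≡1109, 673^128≡767, 673^256≡675 (mod 1283).
673^321 = 673^(256+64+1) ≡ 497 (mod 1283).
Check: 497² = 247009 ≡ 673 (mod 1283). The two roots are 497 and 786.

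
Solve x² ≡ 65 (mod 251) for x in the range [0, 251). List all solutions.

124, 127

Since 251 ≡ 3 (mod 4), a square root of 65 is 65^((251+1)/4) = 65^63 mod 251.
Repeated squaring: 65^2≡209, 65^4≡7, 65^8≡49, 65^16≡142, 65^32≡84 (mod 251).
65^63 = 65^(32+16+8+4+2+1) ≡ 124 (mod 251).
Check: 124² = 15376 ≡ 65 (mod 251). The two roots are 124 and 127.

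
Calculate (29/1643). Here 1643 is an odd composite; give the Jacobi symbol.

-1

Reciprocity: 29 ≡ 1 and 1643 ≡ 3 (mod 4), so (29/1643) = +(1643/29).
Reduce top mod 29: now compute (19/29).
Reciprocity: 19 ≡ 3 and 29 ≡ 1 (mod 4), so (19/29) = +(29/19).
Reduce top mod 19: now compute (10/19).
Pull out 2: since 19 ≡ 3 (mod 8), (2/19) = -1.
Reciprocity: 5 ≡ 1 and 19 ≡ 3 (mod 4), so (5/19) = +(19/5).
Reduce top mod 5: now compute (4/5).
Pull out 2^2: since 5 ≡ 5 (mod 8), (2/5) = -1, so (2/5)^2 = +1.
Reached (1/5) = 1. Collecting the sign flips along the way, the symbol is -1.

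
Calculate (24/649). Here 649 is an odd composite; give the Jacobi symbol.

Pull out 2^3: since 649 ≡ 1 (mod 8), (2/649) = +1, so (2/649)^3 = +1.
Reciprocity: 3 ≡ 3 and 649 ≡ 1 (mod 4), so (3/649) = +(649/3).
Reduce top mod 3: now compute (1/3).
Reached (1/3) = 1. Collecting the sign flips along the way, the symbol is +1.

1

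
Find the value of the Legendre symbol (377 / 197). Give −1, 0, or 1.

Euler's criterion: (377/197) ≡ 180^98 (mod 197).
180^2 ≡ 92 (mod 197)
180^4 ≡ 190 (mod 197)
180^8 ≡ 49 (mod 197)
180^16 ≡ 37 (mod 197)
180^32 ≡ 187 (mod 197)
180^64 ≡ 100 (mod 197)
180^98 = 180^(64+32+2) ≡ 196 (mod 197).
Result is 196 ≡ −1, so (377/197) = −1.

-1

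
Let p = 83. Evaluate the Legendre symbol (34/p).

Pull out 2: since 83 ≡ 3 (mod 8), (2/83) = -1.
Reciprocity: 17 ≡ 1 and 83 ≡ 3 (mod 4), so (17/83) = +(83/17).
Reduce top mod 17: now compute (15/17).
Reciprocity: 15 ≡ 3 and 17 ≡ 1 (mod 4), so (15/17) = +(17/15).
Reduce top mod 15: now compute (2/15).
Pull out 2: since 15 ≡ 7 (mod 8), (2/15) = +1.
Reached (1/15) = 1. Collecting the sign flips along the way, the symbol is -1.

-1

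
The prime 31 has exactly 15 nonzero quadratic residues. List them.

1, 2, 4, 5, 7, 8, 9, 10, 14, 16, 18, 19, 20, 25, 28

Square k = 1,…,15 (k and 31−k give the same square):
1²=1, 2²=4, 3²=9, 4²=16, 5²=25, 6²≡5, 7²≡18, 8²≡2, 9²≡19, 10²≡7, 11²≡28, 12²≡20, 13²≡14, 14²≡10, 15²≡8 (mod 31).
So the quadratic residues mod 31 are {1, 2, 4, 5, 7, 8, 9, 10, 14, 16, 18, 19, 20, 25, 28}.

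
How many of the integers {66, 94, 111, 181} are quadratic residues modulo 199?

(66/199) = +1 → QR.
(94/199) = +1 → QR.
(111/199) = +1 → QR.
(181/199) = -1 → non-residue.
Total quadratic residues among the 4: 3.

3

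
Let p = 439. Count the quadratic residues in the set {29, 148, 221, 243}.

1

(29/439) = +1 → QR.
(148/439) = -1 → non-residue.
(221/439) = -1 → non-residue.
(243/439) = -1 → non-residue.
Total quadratic residues among the 4: 1.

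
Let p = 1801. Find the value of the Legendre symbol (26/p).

Pull out 2: since 1801 ≡ 1 (mod 8), (2/1801) = +1.
Reciprocity: 13 ≡ 1 and 1801 ≡ 1 (mod 4), so (13/1801) = +(1801/13).
Reduce top mod 13: now compute (7/13).
Reciprocity: 7 ≡ 3 and 13 ≡ 1 (mod 4), so (7/13) = +(13/7).
Reduce top mod 7: now compute (6/7).
Pull out 2: since 7 ≡ 7 (mod 8), (2/7) = +1.
Reciprocity: 3 ≡ 3 and 7 ≡ 3 (mod 4), so (3/7) = −(7/3).
Reduce top mod 3: now compute (1/3).
Reached (1/3) = 1. Collecting the sign flips along the way, the symbol is -1.

-1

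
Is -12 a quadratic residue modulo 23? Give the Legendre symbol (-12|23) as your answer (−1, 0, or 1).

-1

First reduce: -12 ≡ 11 (mod 23).
Reciprocity: 11 ≡ 3 and 23 ≡ 3 (mod 4), so (11/23) = −(23/11).
Reduce top mod 11: now compute (1/11).
Reached (1/11) = 1. Collecting the sign flips along the way, the symbol is -1.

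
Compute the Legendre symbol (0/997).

0

Top reduces to 0: gcd > 1, so the symbol is 0.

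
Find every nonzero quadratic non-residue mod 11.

2, 6, 7, 8, 10

Square k = 1,…,5 (k and 11−k give the same square):
1²=1, 2²=4, 3²=9, 4²≡5, 5²≡3 (mod 11).
The residues are {1, 3, 4, 5, 9}; the non-residues are the remaining 5 nonzero classes.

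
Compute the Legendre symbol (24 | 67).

1

Euler's criterion: (24/67) ≡ 24^33 (mod 67).
24^2 ≡ 40 (mod 67)
24^4 ≡ 59 (mod 67)
24^8 ≡ 64 (mod 67)
24^16 ≡ 9 (mod 67)
24^32 ≡ 14 (mod 67)
24^33 = 24^(32+1) ≡ 1 (mod 67).
Result is 1, so (24/67) = 1.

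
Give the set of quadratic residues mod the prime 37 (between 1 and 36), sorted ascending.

1 3 4 7 9 10 11 12 16 21 25 26 27 28 30 33 34 36

Square k = 1,…,18 (k and 37−k give the same square):
1²=1, 2²=4, 3²=9, 4²=16, 5²=25, 6²=36, 7²≡12, 8²≡27, 9²≡7, 10²≡26, 11²≡10, 12²≡33, 13²≡21, 14²≡11, 15²≡3, 16²≡34, 17²≡30, 18²≡28 (mod 37).
So the quadratic residues mod 37 are {1, 3, 4, 7, 9, 10, 11, 12, 16, 21, 25, 26, 27, 28, 30, 33, 34, 36}.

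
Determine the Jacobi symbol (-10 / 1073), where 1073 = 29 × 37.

-1

First reduce: -10 ≡ 1063 (mod 1073).
Reciprocity: 1063 ≡ 3 and 1073 ≡ 1 (mod 4), so (1063/1073) = +(1073/1063).
Reduce top mod 1063: now compute (10/1063).
Pull out 2: since 1063 ≡ 7 (mod 8), (2/1063) = +1.
Reciprocity: 5 ≡ 1 and 1063 ≡ 3 (mod 4), so (5/1063) = +(1063/5).
Reduce top mod 5: now compute (3/5).
Reciprocity: 3 ≡ 3 and 5 ≡ 1 (mod 4), so (3/5) = +(5/3).
Reduce top mod 3: now compute (2/3).
Pull out 2: since 3 ≡ 3 (mod 8), (2/3) = -1.
Reached (1/3) = 1. Collecting the sign flips along the way, the symbol is -1.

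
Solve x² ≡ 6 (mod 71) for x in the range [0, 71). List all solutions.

Since 71 ≡ 3 (mod 4), a square root of 6 is 6^((71+1)/4) = 6^18 mod 71.
Repeated squaring: 6^2≡36, 6^4≡18, 6^8≡40, 6^16≡38 (mod 71).
6^18 = 6^(16+2) ≡ 19 (mod 71).
Check: 19² = 361 ≡ 6 (mod 71). The two roots are 19 and 52.

19, 52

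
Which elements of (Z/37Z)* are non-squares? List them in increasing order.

Square k = 1,…,18 (k and 37−k give the same square):
1²=1, 2²=4, 3²=9, 4²=16, 5²=25, 6²=36, 7²≡12, 8²≡27, 9²≡7, 10²≡26, 11²≡10, 12²≡33, 13²≡21, 14²≡11, 15²≡3, 16²≡34, 17²≡30, 18²≡28 (mod 37).
The residues are {1, 3, 4, 7, 9, 10, 11, 12, 16, 21, 25, 26, 27, 28, 30, 33, 34, 36}; the non-residues are the remaining 18 nonzero classes.

2, 5, 6, 8, 13, 14, 15, 17, 18, 19, 20, 22, 23, 24, 29, 31, 32, 35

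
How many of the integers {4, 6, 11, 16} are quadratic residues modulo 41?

(4/41) = +1 → QR.
(6/41) = -1 → non-residue.
(11/41) = -1 → non-residue.
(16/41) = +1 → QR.
Total quadratic residues among the 4: 2.

2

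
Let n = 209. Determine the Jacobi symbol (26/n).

1

Pull out 2: since 209 ≡ 1 (mod 8), (2/209) = +1.
Reciprocity: 13 ≡ 1 and 209 ≡ 1 (mod 4), so (13/209) = +(209/13).
Reduce top mod 13: now compute (1/13).
Reached (1/13) = 1. Collecting the sign flips along the way, the symbol is +1.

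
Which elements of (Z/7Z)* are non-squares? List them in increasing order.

Square k = 1,…,3 (k and 7−k give the same square):
1²=1, 2²=4, 3²≡2 (mod 7).
The residues are {1, 2, 4}; the non-residues are the remaining 3 nonzero classes.

3 5 6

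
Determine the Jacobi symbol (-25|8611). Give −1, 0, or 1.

-1

First reduce: -25 ≡ 8586 (mod 8611).
Pull out 2: since 8611 ≡ 3 (mod 8), (2/8611) = -1.
Reciprocity: 4293 ≡ 1 and 8611 ≡ 3 (mod 4), so (4293/8611) = +(8611/4293).
Reduce top mod 4293: now compute (25/4293).
Reciprocity: 25 ≡ 1 and 4293 ≡ 1 (mod 4), so (25/4293) = +(4293/25).
Reduce top mod 25: now compute (18/25).
Pull out 2: since 25 ≡ 1 (mod 8), (2/25) = +1.
Reciprocity: 9 ≡ 1 and 25 ≡ 1 (mod 4), so (9/25) = +(25/9).
Reduce top mod 9: now compute (7/9).
Reciprocity: 7 ≡ 3 and 9 ≡ 1 (mod 4), so (7/9) = +(9/7).
Reduce top mod 7: now compute (2/7).
Pull out 2: since 7 ≡ 7 (mod 8), (2/7) = +1.
Reached (1/7) = 1. Collecting the sign flips along the way, the symbol is -1.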